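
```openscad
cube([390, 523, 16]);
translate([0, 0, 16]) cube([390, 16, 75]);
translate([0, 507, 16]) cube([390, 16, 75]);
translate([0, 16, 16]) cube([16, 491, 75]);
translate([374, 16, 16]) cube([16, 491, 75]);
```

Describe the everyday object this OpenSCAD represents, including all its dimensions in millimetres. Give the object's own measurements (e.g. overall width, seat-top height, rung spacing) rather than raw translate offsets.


An open-topped rectangular box: outside dimensions 390×523×91 mm, with a uniform wall and base thickness of 16 mm. The base is a full 390×523 slab on the floor; four walls sit on top of the base. The front and back walls (the −y and +y sides) span the full width; the two side walls fit between them.


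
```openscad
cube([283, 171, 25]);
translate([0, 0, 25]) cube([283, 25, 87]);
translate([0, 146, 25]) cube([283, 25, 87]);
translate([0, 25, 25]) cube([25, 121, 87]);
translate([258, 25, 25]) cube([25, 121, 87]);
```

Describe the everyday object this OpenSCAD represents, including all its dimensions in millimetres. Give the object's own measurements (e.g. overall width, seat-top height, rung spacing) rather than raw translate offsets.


An open-topped rectangular box: outside dimensions 283×171×112 mm, with a uniform wall and base thickness of 25 mm. The base is a full 283×171 slab on the floor; four walls sit on top of the base. The front and back walls (the −y and +y sides) span the full width; the two side walls fit between them.


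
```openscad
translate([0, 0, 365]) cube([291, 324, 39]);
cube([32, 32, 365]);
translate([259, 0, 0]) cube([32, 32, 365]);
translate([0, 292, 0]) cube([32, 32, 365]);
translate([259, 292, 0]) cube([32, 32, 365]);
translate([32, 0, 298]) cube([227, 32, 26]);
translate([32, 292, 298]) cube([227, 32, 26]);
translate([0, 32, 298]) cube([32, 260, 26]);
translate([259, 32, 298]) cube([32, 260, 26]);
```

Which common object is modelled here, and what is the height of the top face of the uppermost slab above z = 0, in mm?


A stool. The seat height is 404 mm.

A 291×324×39 slab at z = 365 on four corner posts — a stool. The seat top is 365 + 39 = 404 mm.


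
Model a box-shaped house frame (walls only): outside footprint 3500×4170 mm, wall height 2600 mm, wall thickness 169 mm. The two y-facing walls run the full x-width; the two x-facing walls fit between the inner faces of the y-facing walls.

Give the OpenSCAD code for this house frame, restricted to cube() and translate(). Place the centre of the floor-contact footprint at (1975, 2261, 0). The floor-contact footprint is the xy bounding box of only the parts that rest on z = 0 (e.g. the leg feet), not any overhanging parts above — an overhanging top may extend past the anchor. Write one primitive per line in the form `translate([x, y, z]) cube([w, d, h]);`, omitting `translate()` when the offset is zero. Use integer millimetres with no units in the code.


translate([225, 176, 0]) cube([3500, 169, 2600]);
translate([225, 4177, 0]) cube([3500, 169, 2600]);
translate([225, 345, 0]) cube([169, 3832, 2600]);
translate([3556, 345, 0]) cube([169, 3832, 2600]);


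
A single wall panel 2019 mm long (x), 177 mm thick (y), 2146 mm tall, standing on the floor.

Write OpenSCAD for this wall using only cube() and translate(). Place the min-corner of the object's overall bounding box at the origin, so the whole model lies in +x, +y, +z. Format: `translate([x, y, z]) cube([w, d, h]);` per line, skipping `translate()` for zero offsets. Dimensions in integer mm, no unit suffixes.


cube([2019, 177, 2146]);


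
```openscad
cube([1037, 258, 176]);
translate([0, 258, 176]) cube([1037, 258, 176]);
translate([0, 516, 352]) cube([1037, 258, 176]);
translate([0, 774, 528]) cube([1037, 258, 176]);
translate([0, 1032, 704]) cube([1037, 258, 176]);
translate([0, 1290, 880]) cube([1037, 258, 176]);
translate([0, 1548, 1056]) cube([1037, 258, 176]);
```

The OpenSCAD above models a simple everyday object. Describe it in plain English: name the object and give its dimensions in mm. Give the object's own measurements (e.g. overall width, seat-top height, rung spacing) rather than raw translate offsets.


A straight staircase of 7 solid steps. Each step is 1037 mm wide (x), 258 mm deep (y, the going) and 176 mm tall (the rise). The first step rests on the floor; each subsequent step sits one going further in +y and one rise higher in +z, directly behind and above the previous step with no overlap.


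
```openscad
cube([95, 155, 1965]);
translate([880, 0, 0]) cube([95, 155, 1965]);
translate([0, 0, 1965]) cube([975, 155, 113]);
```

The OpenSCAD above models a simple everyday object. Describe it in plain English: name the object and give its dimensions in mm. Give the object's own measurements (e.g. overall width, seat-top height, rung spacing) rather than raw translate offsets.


A door frame. The clear opening is 785 mm wide and 1965 mm high. Two 95 mm wide jambs, 155 mm deep, stand either side of the opening from the floor to the top of the opening. A 113 mm thick head sits across the top of both jambs, spanning the full outside width of the frame.


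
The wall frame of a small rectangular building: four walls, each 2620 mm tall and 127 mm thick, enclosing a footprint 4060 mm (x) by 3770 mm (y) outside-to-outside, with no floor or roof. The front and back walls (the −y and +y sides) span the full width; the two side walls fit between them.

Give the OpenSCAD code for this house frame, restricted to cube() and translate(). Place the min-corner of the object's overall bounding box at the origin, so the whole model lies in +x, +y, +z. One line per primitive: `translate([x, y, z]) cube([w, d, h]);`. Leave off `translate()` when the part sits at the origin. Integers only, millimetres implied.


cube([4060, 127, 2620]);
translate([0, 3643, 0]) cube([4060, 127, 2620]);
translate([0, 127, 0]) cube([127, 3516, 2620]);
translate([3933, 127, 0]) cube([127, 3516, 2620]);


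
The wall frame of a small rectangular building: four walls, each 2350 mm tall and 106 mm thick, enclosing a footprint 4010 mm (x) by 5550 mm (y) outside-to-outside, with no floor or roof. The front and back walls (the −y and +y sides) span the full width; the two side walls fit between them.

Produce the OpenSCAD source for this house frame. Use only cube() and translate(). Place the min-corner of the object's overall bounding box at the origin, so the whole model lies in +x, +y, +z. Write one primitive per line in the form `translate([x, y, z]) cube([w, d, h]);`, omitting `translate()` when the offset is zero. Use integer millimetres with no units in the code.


cube([4010, 106, 2350]);
translate([0, 5444, 0]) cube([4010, 106, 2350]);
translate([0, 106, 0]) cube([106, 5338, 2350]);
translate([3904, 106, 0]) cube([106, 5338, 2350]);


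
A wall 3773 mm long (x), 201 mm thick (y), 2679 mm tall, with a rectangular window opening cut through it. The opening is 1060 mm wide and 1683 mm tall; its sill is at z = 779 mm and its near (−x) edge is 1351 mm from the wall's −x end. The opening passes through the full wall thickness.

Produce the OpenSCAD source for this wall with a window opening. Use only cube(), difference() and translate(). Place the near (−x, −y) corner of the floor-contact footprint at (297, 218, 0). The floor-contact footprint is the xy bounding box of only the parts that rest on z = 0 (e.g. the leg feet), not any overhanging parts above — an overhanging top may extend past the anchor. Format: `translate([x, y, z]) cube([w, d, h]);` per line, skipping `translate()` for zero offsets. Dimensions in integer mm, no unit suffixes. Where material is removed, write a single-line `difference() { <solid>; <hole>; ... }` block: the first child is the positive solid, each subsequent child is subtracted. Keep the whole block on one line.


difference() { translate([297, 218, 0]) cube([3773, 201, 2679]); translate([1648, 218, 779]) cube([1060, 201, 1683]); }


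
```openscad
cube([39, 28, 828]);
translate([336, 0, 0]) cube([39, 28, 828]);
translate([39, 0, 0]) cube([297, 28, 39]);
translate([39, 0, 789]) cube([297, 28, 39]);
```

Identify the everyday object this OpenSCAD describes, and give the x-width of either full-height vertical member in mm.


A picture frame. The border width is 39 mm.

Four thin pieces enclosing a rectangular opening — a picture frame. The two full-height stiles are 828 mm tall; the top rail sits at z = 789 and is 39 mm tall, so the border above the opening is 828 − 789 = 39 mm, matching the stile x-width.


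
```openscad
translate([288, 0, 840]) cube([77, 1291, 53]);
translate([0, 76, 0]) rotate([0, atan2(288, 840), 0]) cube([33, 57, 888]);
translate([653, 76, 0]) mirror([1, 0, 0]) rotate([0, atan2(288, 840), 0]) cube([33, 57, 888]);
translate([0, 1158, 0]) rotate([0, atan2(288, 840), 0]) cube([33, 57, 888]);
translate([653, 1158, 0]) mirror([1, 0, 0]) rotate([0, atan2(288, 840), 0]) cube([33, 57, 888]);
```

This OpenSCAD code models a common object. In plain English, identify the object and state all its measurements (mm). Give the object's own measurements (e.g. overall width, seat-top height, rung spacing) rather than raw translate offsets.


A sawhorse. A 77×1291×53 mm beam (x, y, z) sits on two A-frame leg pairs. Each pair is two raked legs of 33×57 mm section (57 mm along y) splaying symmetrically in x. Each leg rises 840 mm vertically over 288 mm of horizontal reach and is 888 mm long along its own axis. Every leg's outer bottom edge rests on the floor and its outer top edge meets a bottom edge of the beam — the left legs (tilting toward +x) meet the beam's −x bottom edge, the right legs (their mirror images, tilting toward −x) meet its +x bottom edge — so the leg tops tuck under the beam, the beam's underside is 840 mm above the floor, and the feet are 653 mm apart outside-to-outside with the beam centred between them. The two leg pairs are set in 76 mm from either end of the beam.


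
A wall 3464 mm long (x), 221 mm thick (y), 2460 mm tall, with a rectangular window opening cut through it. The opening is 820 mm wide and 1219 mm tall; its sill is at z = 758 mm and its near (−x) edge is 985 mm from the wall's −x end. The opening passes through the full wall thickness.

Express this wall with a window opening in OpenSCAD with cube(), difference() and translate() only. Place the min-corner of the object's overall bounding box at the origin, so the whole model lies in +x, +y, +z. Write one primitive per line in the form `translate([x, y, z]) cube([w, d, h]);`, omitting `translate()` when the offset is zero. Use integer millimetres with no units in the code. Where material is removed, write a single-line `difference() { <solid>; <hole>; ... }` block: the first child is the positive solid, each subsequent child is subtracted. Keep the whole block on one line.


difference() { cube([3464, 221, 2460]); translate([985, 0, 758]) cube([820, 221, 1219]); }


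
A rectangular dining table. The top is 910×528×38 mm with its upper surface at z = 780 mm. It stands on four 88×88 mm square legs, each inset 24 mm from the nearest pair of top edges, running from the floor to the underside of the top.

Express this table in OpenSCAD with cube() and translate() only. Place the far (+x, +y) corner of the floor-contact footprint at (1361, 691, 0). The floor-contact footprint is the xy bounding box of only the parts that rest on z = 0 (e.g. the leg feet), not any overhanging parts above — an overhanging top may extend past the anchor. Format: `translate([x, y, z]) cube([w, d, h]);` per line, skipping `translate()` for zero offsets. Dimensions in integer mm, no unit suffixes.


// leg_h = 780 - 38 = 742
translate([475, 187, 742]) cube([910, 528, 38]);
translate([499, 211, 0]) cube([88, 88, 742]);
translate([1273, 211, 0]) cube([88, 88, 742]);
translate([499, 603, 0]) cube([88, 88, 742]);
translate([1273, 603, 0]) cube([88, 88, 742]);


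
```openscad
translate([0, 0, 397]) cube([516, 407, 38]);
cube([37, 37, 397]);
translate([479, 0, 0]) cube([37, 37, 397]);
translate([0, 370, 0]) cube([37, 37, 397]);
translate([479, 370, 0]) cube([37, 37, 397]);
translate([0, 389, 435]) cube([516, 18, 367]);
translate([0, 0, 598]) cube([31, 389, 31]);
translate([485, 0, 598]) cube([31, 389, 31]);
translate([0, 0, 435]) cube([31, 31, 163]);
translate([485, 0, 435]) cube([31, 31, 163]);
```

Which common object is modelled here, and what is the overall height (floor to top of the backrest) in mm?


A chair. The overall height is 802 mm.

A slab on four corner posts with a tall panel at the back — a chair. The seat slab sits at z = 397 with thickness 38, and the 367 mm backrest starts at the seat top, so the overall height is 397 + 38 + 367 = 802 mm.


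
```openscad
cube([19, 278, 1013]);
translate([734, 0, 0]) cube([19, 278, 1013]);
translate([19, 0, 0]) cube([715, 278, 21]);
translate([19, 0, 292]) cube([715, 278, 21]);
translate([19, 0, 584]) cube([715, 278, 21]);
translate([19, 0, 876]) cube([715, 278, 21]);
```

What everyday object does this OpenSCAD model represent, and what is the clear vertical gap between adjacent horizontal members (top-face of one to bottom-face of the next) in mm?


A bookshelf. The clear shelf gap is 271 mm.

Two tall side panels with 4 horizontal boards between them — a bookshelf. The first two shelf undersides are at z = 0 and z = 292; with shelf thickness 21, the clear gap is 292 − 0 − 21 = 271 mm.


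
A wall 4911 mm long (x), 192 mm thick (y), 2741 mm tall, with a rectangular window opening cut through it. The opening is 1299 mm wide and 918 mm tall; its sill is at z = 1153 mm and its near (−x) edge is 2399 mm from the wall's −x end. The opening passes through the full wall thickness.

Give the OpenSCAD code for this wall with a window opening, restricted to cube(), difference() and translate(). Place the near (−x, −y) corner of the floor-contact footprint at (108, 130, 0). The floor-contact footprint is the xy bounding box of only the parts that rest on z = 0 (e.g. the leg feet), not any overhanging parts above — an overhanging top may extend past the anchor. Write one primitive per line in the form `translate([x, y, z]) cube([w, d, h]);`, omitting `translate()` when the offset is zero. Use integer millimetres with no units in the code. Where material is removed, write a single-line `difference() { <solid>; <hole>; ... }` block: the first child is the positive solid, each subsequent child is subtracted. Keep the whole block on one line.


difference() { translate([108, 130, 0]) cube([4911, 192, 2741]); translate([2507, 130, 1153]) cube([1299, 192, 918]); }


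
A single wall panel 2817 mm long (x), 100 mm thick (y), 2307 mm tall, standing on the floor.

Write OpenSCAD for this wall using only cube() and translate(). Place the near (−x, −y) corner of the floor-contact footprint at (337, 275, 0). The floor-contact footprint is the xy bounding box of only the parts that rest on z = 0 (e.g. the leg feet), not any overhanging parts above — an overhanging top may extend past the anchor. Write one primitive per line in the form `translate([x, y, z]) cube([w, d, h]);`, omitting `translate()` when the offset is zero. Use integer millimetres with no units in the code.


translate([337, 275, 0]) cube([2817, 100, 2307]);


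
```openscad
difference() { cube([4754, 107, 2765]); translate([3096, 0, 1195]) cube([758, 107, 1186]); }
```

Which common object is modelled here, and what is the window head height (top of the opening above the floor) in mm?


A wall with a window opening. The window head height is 2381 mm.

A wall with a rectangular opening subtracted — a window. Sill at z = 1195, opening 1186 mm tall, so the head is at 1195 + 1186 = 2381 mm.


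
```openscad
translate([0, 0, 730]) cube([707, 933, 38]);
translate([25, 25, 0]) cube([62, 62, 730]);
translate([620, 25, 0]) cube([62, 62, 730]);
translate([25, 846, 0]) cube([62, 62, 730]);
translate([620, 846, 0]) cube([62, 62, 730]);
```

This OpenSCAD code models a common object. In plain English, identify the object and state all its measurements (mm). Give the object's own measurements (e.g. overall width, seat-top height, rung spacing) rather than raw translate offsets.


A rectangular dining table. The top is 707×933×38 mm with its upper surface at z = 768 mm. It stands on four 62×62 mm square legs, each inset 25 mm from the nearest pair of top edges, running from the floor to the underside of the top.


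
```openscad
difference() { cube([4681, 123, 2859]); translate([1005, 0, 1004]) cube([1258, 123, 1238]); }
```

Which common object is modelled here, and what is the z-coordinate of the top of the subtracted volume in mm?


A wall with a window opening. The window head height is 2242 mm.

A wall with a rectangular opening subtracted — a window. Sill at z = 1004, opening 1238 mm tall, so the head is at 1004 + 1238 = 2242 mm.


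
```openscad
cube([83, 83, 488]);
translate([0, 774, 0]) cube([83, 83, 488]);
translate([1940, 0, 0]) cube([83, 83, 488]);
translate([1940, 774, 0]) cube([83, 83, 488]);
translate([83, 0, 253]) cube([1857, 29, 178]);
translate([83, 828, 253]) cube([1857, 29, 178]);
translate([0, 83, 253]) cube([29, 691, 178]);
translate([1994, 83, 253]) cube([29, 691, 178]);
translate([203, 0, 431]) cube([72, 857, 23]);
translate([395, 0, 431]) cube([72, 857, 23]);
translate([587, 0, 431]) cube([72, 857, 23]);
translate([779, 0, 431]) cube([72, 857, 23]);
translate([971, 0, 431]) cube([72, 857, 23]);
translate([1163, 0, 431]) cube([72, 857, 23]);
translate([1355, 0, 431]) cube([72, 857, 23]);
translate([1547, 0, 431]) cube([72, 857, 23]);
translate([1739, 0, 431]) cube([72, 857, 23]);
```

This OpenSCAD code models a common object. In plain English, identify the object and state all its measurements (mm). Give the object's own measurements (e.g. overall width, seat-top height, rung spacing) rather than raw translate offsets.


A bed frame 2023 mm long (x) by 857 mm wide (y). Four 83×83 mm corner posts, 488 mm tall, at the corners of the footprint. Four rails of 29 mm thickness and 178 mm height run between adjacent posts with their undersides at z = 253 mm, their outer faces flush with the outside of the frame (the two x-running rails run between the posts' inner faces; the two y-running rails run between the posts' inner faces). 9 slats, each 72 mm wide (x) and 23 mm thick, lie across the top of the two x-running rails, running the full 857 mm width of the frame in y; along x they sit between the end posts with a 120 mm gap after the −x posts and between neighbouring slats, leaving 129 mm before the +x posts.


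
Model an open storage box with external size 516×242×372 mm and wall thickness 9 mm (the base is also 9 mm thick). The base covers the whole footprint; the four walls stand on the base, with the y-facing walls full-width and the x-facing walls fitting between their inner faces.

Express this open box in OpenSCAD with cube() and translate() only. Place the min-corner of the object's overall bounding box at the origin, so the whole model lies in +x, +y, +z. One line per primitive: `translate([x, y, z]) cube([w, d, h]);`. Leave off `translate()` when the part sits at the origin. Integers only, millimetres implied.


cube([516, 242, 9]);
translate([0, 0, 9]) cube([516, 9, 363]);
translate([0, 233, 9]) cube([516, 9, 363]);
translate([0, 9, 9]) cube([9, 224, 363]);
translate([507, 9, 9]) cube([9, 224, 363]);


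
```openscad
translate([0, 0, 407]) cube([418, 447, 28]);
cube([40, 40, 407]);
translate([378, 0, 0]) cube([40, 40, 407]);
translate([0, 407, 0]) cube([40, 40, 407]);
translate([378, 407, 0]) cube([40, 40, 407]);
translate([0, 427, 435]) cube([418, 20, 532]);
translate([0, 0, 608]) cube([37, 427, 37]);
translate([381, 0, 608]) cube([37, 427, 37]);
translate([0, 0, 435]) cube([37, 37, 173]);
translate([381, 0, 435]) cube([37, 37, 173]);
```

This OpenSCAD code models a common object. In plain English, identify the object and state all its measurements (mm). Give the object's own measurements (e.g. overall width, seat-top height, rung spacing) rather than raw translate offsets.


A chair. The seat is a 418×447×28 mm slab with its top at z = 435 mm, on four 40×40 mm corner legs (flush with the seat edges, standing on z = 0). A flat backrest 20 mm thick, 532 mm tall, spans the full seat width and rises from the seat top along its +y edge, rear face flush with the rear of the seat. Two armrests of 37×37 mm section run along each side from the seat's front edge to the front of the backrest, top faces 210 mm above the seat top and outer faces flush with the seat's x-edges; a 37×37 mm post under the front of each armrest stands on the seat at the front corner.


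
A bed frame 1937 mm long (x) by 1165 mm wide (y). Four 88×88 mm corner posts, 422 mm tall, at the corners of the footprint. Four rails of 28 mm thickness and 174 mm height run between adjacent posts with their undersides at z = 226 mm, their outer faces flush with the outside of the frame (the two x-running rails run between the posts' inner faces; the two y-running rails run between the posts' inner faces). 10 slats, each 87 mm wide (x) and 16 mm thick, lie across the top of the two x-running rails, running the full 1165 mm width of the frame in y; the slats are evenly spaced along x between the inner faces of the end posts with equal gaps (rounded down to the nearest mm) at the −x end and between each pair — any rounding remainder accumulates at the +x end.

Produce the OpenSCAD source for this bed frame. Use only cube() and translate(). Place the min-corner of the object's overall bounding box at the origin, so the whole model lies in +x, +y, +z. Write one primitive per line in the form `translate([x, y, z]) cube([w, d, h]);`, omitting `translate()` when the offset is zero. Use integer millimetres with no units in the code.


cube([88, 88, 422]);
translate([0, 1077, 0]) cube([88, 88, 422]);
translate([1849, 0, 0]) cube([88, 88, 422]);
translate([1849, 1077, 0]) cube([88, 88, 422]);
translate([88, 0, 226]) cube([1761, 28, 174]);
translate([88, 1137, 226]) cube([1761, 28, 174]);
translate([0, 88, 226]) cube([28, 989, 174]);
translate([1909, 88, 226]) cube([28, 989, 174]);
translate([169, 0, 400]) cube([87, 1165, 16]);
translate([337, 0, 400]) cube([87, 1165, 16]);
translate([505, 0, 400]) cube([87, 1165, 16]);
translate([673, 0, 400]) cube([87, 1165, 16]);
translate([841, 0, 400]) cube([87, 1165, 16]);
translate([1009, 0, 400]) cube([87, 1165, 16]);
translate([1177, 0, 400]) cube([87, 1165, 16]);
translate([1345, 0, 400]) cube([87, 1165, 16]);
translate([1513, 0, 400]) cube([87, 1165, 16]);
translate([1681, 0, 400]) cube([87, 1165, 16]);


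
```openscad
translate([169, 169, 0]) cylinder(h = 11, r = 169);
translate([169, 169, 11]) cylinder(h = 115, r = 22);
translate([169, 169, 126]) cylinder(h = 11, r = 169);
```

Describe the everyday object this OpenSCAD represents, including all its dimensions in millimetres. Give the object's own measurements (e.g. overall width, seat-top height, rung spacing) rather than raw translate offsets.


A spool: two coaxial disc flanges of radius 169 mm and thickness 11 mm, joined by a core cylinder of radius 22 mm and height 115 mm. The lower flange rests on z = 0 and the three cylinders share a vertical axis.


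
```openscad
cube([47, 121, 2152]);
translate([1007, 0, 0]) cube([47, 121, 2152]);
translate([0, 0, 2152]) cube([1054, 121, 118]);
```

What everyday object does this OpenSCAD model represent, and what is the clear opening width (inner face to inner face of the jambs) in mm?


A door frame. The clear opening width is 960 mm.

Two 2152 mm tall posts with a header on top — a door frame. The left jamb is 47 mm wide at x = 0; the right jamb starts at x = 1007. The clear opening is 1007 − 47 = 960 mm.


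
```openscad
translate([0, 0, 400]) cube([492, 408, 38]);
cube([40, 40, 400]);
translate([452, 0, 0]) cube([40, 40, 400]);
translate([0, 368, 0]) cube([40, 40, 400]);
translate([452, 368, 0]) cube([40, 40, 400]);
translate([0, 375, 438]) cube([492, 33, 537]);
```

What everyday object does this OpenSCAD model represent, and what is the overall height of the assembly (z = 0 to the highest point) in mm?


A chair. The overall height is 975 mm.

A slab on four corner posts with a tall panel at the back — a chair. The seat slab sits at z = 400 with thickness 38, and the 537 mm backrest starts at the seat top, so the overall height is 400 + 38 + 537 = 975 mm.


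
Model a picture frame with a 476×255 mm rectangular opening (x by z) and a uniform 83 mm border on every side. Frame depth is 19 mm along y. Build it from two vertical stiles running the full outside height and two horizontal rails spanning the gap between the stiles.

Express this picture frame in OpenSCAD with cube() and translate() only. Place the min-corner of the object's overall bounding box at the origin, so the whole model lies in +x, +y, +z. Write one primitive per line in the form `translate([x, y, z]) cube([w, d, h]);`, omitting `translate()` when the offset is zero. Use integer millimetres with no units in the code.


cube([83, 19, 421]);
translate([559, 0, 0]) cube([83, 19, 421]);
translate([83, 0, 0]) cube([476, 19, 83]);
translate([83, 0, 338]) cube([476, 19, 83]);


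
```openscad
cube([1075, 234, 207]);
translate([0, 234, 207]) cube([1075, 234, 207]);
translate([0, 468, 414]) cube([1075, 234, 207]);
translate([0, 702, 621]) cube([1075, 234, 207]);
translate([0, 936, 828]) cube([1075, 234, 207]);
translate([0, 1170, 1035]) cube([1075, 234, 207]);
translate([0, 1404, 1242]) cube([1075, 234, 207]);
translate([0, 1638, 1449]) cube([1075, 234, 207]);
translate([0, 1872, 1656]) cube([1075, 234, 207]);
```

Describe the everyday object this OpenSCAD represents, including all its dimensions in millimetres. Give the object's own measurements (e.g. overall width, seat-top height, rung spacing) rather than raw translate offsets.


A straight staircase of 9 solid steps. Each step is 1075 mm wide (x), 234 mm deep (y, the going) and 207 mm tall (the rise). The first step rests on the floor; each subsequent step sits one going further in +y and one rise higher in +z, directly behind and above the previous step with no overlap.


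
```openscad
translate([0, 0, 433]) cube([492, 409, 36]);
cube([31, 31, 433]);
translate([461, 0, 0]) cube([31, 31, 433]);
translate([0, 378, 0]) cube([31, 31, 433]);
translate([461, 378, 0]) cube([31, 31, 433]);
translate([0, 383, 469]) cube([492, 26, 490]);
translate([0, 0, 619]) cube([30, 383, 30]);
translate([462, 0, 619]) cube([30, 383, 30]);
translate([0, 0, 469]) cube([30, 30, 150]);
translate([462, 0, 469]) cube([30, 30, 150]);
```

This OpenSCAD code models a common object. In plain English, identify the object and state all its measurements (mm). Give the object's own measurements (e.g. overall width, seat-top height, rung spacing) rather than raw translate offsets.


A chair. The seat is a 492×409×36 mm slab with its top at z = 469 mm, on four 31×31 mm corner legs (flush with the seat edges, standing on z = 0). A flat backrest 26 mm thick, 490 mm tall, spans the full seat width and rises from the seat top along its +y edge, rear face flush with the rear of the seat. Two armrests of 30×30 mm section run along each side from the seat's front edge to the front of the backrest, top faces 180 mm above the seat top and outer faces flush with the seat's x-edges; a 30×30 mm post under the front of each armrest stands on the seat at the front corner.


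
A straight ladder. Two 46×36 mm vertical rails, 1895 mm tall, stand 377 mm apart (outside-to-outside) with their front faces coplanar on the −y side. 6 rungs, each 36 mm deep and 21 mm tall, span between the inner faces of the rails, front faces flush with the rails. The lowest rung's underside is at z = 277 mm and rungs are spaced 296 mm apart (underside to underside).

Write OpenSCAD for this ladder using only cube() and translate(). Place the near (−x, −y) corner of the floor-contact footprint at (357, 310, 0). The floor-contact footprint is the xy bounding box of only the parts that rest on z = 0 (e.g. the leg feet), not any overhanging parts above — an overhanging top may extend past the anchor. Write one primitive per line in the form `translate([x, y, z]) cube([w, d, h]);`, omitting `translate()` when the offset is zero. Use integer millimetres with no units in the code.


translate([357, 310, 0]) cube([46, 36, 1895]);
translate([688, 310, 0]) cube([46, 36, 1895]);
translate([403, 310, 277]) cube([285, 36, 21]);
translate([403, 310, 573]) cube([285, 36, 21]);
translate([403, 310, 869]) cube([285, 36, 21]);
translate([403, 310, 1165]) cube([285, 36, 21]);
translate([403, 310, 1461]) cube([285, 36, 21]);
translate([403, 310, 1757]) cube([285, 36, 21]);


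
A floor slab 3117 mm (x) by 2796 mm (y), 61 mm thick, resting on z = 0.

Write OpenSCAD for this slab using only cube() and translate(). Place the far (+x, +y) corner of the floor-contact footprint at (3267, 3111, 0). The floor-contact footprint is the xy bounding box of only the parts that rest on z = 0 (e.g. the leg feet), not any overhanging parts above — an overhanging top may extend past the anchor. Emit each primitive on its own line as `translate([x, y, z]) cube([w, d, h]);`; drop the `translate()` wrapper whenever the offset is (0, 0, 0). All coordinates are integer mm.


translate([150, 315, 0]) cube([3117, 2796, 61]);


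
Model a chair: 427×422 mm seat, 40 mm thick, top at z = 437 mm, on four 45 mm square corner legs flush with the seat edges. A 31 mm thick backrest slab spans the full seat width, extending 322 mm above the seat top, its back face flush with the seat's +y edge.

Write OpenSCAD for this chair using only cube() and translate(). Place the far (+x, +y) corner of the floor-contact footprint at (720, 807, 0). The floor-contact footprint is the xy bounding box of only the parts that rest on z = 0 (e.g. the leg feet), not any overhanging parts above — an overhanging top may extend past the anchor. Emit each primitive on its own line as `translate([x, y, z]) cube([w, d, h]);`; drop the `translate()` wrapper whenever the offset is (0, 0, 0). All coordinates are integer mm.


translate([293, 385, 397]) cube([427, 422, 40]);
translate([293, 385, 0]) cube([45, 45, 397]);
translate([675, 385, 0]) cube([45, 45, 397]);
translate([293, 762, 0]) cube([45, 45, 397]);
translate([675, 762, 0]) cube([45, 45, 397]);
translate([293, 776, 437]) cube([427, 31, 322]);


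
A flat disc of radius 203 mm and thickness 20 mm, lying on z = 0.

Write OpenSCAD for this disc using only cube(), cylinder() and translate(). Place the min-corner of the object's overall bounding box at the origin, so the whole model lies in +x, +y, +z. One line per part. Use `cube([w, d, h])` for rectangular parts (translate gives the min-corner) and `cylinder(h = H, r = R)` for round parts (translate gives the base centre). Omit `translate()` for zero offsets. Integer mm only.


translate([203, 203, 0]) cylinder(h = 20, r = 203);


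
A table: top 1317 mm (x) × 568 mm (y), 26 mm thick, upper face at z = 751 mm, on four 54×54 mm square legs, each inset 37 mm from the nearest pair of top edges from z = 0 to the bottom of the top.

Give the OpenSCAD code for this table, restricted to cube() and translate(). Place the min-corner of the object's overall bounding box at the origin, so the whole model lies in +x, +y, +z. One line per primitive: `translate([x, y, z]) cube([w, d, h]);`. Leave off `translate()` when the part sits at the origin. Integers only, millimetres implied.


translate([0, 0, 725]) cube([1317, 568, 26]);
translate([37, 37, 0]) cube([54, 54, 725]);
translate([1226, 37, 0]) cube([54, 54, 725]);
translate([37, 477, 0]) cube([54, 54, 725]);
translate([1226, 477, 0]) cube([54, 54, 725]);


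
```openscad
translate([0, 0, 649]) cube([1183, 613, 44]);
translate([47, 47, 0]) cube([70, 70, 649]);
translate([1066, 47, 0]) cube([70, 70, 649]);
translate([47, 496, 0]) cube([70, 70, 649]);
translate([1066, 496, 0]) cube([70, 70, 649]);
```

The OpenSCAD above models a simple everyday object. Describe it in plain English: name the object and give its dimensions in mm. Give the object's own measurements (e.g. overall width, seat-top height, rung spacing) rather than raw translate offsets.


A table: top 1183 mm (x) × 613 mm (y), 44 mm thick, upper face at z = 693 mm, on four 70×70 mm square legs, each inset 47 mm from the nearest pair of top edges from z = 0 to the bottom of the top.


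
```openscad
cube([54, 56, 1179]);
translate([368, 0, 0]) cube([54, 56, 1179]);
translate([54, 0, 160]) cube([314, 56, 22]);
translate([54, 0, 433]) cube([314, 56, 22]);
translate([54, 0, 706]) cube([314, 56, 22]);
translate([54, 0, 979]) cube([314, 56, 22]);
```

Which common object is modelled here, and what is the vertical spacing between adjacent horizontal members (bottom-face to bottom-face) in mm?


A ladder. The rung spacing is 273 mm.

Two tall 54×56 posts with 4 short bars between them — a ladder. Adjacent rungs sit at z = 160 and z = 433, so the spacing is 433 − 160 = 273 mm.


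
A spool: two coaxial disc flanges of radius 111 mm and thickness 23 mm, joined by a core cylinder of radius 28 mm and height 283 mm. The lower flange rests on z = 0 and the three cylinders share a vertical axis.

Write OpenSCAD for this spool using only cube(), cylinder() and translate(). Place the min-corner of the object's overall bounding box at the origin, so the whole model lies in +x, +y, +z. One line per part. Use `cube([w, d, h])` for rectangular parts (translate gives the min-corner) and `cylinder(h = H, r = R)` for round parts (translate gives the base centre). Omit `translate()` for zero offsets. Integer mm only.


translate([111, 111, 0]) cylinder(h = 23, r = 111);
translate([111, 111, 23]) cylinder(h = 283, r = 28);
translate([111, 111, 306]) cylinder(h = 23, r = 111);


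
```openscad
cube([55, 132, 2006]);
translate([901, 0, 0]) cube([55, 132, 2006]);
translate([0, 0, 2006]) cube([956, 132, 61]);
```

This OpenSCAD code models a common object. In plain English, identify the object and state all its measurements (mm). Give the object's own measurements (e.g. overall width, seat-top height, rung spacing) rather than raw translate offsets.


A door frame. The clear opening is 846 mm wide and 2006 mm high. Two 55 mm wide jambs, 132 mm deep, stand either side of the opening from the floor to the top of the opening. A 61 mm thick head sits across the top of both jambs, spanning the full outside width of the frame.


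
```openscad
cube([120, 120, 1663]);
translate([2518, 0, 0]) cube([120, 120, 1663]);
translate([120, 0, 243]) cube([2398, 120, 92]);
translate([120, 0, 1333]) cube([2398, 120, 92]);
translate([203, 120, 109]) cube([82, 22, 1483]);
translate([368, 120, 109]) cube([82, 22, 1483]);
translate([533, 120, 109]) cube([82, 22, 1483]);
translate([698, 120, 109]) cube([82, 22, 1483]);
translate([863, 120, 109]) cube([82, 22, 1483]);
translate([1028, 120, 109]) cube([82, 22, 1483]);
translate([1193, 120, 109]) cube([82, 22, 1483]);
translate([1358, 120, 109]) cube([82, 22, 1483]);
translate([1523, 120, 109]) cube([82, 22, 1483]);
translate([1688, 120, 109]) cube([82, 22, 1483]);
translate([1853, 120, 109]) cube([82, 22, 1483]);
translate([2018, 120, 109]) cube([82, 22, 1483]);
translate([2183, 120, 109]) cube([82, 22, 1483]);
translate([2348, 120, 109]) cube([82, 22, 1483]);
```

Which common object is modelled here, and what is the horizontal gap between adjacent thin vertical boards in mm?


A fence section. The picket gap is 83 mm.

Two posts, two rails, 14 pickets — a fence section. Span 2398 mm holds 14 pickets of 82 mm with 15 equal gaps: ⌊(2398 − 14·82) / 15⌋ = 83 mm.


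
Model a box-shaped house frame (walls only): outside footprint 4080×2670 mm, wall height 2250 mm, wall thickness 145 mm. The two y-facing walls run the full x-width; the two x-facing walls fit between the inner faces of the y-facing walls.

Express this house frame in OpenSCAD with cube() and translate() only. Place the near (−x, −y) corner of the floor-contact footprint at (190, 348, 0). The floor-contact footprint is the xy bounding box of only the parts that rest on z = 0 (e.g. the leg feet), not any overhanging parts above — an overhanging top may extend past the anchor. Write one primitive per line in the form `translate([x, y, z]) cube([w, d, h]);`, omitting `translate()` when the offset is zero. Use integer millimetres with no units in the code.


translate([190, 348, 0]) cube([4080, 145, 2250]);
translate([190, 2873, 0]) cube([4080, 145, 2250]);
translate([190, 493, 0]) cube([145, 2380, 2250]);
translate([4125, 493, 0]) cube([145, 2380, 2250]);


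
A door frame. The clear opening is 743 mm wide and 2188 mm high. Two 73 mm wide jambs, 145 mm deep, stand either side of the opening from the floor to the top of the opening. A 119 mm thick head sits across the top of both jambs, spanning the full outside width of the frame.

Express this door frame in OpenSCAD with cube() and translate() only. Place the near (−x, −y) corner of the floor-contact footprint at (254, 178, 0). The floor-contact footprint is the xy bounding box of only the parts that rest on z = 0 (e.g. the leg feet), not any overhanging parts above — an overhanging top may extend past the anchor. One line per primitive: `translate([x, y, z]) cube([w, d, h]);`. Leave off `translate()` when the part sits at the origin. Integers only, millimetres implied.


translate([254, 178, 0]) cube([73, 145, 2188]);
translate([1070, 178, 0]) cube([73, 145, 2188]);
translate([254, 178, 2188]) cube([889, 145, 119]);


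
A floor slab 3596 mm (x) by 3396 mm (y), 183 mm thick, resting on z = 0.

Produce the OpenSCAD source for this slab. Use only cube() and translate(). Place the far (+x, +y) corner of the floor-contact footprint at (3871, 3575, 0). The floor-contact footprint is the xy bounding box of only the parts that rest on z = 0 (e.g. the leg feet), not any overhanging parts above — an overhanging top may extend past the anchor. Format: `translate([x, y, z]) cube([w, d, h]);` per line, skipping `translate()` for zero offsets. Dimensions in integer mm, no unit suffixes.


translate([275, 179, 0]) cube([3596, 3396, 183]);


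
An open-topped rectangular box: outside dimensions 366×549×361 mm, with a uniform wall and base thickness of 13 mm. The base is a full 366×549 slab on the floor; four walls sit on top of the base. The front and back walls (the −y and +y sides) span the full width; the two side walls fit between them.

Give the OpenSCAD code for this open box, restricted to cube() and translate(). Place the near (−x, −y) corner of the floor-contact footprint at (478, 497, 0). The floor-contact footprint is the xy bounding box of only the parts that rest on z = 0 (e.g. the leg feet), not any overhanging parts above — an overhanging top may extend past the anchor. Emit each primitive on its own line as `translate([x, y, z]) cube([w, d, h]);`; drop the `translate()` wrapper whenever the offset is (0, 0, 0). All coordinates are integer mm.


translate([478, 497, 0]) cube([366, 549, 13]);
translate([478, 497, 13]) cube([366, 13, 348]);
translate([478, 1033, 13]) cube([366, 13, 348]);
translate([478, 510, 13]) cube([13, 523, 348]);
translate([831, 510, 13]) cube([13, 523, 348]);


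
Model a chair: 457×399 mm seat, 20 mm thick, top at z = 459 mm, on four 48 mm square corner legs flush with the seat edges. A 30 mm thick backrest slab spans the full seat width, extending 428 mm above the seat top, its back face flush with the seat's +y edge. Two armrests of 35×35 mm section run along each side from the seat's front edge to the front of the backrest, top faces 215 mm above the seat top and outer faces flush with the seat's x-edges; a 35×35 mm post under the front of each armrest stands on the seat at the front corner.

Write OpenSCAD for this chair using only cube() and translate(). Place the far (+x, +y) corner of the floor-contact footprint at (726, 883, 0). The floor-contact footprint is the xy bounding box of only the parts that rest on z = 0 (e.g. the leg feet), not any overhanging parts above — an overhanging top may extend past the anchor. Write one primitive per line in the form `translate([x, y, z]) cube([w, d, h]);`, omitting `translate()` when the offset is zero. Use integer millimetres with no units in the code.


// leg_h = 459 - 20 = 439
// arm post h = 215 - 35 = 180
translate([269, 484, 439]) cube([457, 399, 20]);
translate([269, 484, 0]) cube([48, 48, 439]);
translate([678, 484, 0]) cube([48, 48, 439]);
translate([269, 835, 0]) cube([48, 48, 439]);
translate([678, 835, 0]) cube([48, 48, 439]);
translate([269, 853, 459]) cube([457, 30, 428]);
translate([269, 484, 639]) cube([35, 369, 35]);
translate([691, 484, 639]) cube([35, 369, 35]);
translate([269, 484, 459]) cube([35, 35, 180]);
translate([691, 484, 459]) cube([35, 35, 180]);
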